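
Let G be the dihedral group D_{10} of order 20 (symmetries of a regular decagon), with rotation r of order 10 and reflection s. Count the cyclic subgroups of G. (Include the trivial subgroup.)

14

Group the elements of G by the cyclic subgroup they generate; each cyclic subgroup of order d accounts for φ(d) elements.
Cyclic subgroups by order — order 1: 1; order 2: 11; order 5: 1; order 10: 1.
Total: 14.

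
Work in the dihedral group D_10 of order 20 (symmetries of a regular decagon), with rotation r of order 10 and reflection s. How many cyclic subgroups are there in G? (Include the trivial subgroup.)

14

Group the elements of G by the cyclic subgroup they generate; each cyclic subgroup of order d accounts for φ(d) elements.
Cyclic subgroups by order — order 1: 1; order 2: 11; order 5: 1; order 10: 1.
Total: 14.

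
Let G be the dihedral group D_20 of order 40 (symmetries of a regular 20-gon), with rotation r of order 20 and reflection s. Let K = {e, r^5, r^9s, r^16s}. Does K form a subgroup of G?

No

r^5 ∈ K but its inverse r^15 ∉ K, so K is not a subgroup.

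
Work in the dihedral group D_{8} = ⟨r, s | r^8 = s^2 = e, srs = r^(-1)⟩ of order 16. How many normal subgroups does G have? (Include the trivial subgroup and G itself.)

7

G has 19 subgroups. Checking conjugation-invariance by order — order 1: 1/1 normal; order 2: 1/9 normal; order 4: 1/5 normal; order 8: 3/3 normal; order 16: 1/1 normal.
Total normal subgroups: 7.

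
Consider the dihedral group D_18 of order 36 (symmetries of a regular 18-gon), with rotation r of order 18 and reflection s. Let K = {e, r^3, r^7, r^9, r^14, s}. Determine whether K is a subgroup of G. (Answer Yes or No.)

No

r^14 ∈ K but its inverse r^4 ∉ K, so K is not a subgroup.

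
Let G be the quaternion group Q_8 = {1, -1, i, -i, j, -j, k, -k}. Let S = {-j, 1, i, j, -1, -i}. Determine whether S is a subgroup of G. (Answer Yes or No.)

|S| = 6 does not divide |G| = 8, so by Lagrange S is not a subgroup.

No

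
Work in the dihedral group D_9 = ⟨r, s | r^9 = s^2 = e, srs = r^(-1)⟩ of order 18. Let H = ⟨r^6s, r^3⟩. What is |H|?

|⟨r^6s⟩| = 2 and |⟨r^3⟩| = 3, so |H| is a multiple of lcm(2, 3) = 6 and divides |G| = 18.
Closing under the operation: H = {e, r^3, r^6, s, r^3s, r^6s}, so |H| = 6.

6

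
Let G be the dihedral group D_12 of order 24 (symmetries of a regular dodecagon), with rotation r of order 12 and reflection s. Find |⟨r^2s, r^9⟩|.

8

|⟨r^2s⟩| = 2 and |⟨r^9⟩| = 4, so |H| is a multiple of lcm(2, 4) = 4 and divides |G| = 24.
Closing under the operation: H = {e, r^3, r^6, r^9, r^2s, r^5s, r^8s, r^11s}, so |H| = 8.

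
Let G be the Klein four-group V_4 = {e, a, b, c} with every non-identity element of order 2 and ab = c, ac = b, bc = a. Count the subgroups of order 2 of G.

3

|G| = 4 and 2 | 4, so subgroups of order 2 are possible by Lagrange.
The subgroups of order 2 are: {e, a}; {e, b}; {e, c}.
So G has 3 subgroups of order 2.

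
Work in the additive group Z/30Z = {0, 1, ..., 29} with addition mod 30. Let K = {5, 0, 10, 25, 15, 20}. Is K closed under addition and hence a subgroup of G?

|K| = 6 divides |G| = 30, consistent with Lagrange.
K contains the identity, every element's inverse is in K, and K is closed under +: it is a subgroup.
In fact K = ⟨5⟩.

Yes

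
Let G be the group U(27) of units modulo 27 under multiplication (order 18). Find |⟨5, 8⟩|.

18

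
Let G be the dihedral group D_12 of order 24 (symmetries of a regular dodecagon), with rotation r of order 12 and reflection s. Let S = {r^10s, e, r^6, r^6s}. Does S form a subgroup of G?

No

Closure fails: r^6s · r^10s = r^8 ∉ S. So S is not a subgroup.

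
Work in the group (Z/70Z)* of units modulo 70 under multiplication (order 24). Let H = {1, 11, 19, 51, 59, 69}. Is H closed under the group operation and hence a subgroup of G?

Yes

|H| = 6 divides |G| = 24, consistent with Lagrange.
H contains the identity, every element's inverse is in H, and H is closed under ·: it is a subgroup.
In fact H = ⟨19⟩.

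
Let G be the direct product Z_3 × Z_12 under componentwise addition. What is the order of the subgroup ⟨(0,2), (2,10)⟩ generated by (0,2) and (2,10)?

18

|⟨(0,2)⟩| = 6 and |⟨(2,10)⟩| = 6, so |H| is a multiple of lcm(6, 6) = 6 and divides |G| = 36.
Closing under the operation: H = {(0,0), (0,2), (0,4), (0,6), (0,8), (0,10), (1,0), (1,2), (1,4), (1,6), (1,8), (1,10), (2,0), (2,2), (2,4), (2,6), (2,8), (2,10)}, so |H| = 18.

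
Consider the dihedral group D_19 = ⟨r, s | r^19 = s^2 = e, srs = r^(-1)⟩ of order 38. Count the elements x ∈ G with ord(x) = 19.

Enumerating element orders in G gives 18 elements of order 19.

18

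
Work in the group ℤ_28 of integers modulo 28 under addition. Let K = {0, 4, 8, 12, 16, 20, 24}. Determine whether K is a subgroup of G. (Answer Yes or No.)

|K| = 7 divides |G| = 28, consistent with Lagrange.
K contains the identity, every element's inverse is in K, and K is closed under +: it is a subgroup.
In fact K = ⟨16⟩.

Yes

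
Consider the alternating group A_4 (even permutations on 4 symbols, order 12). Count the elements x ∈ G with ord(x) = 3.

8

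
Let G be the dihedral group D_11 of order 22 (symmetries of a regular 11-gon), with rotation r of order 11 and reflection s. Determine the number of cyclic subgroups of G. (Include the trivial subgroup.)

A cyclic subgroup of order d is generated by each of its φ(d) elements of order d, so the cyclic subgroups of order d number (#elements of order d)/φ(d).
Cyclic subgroups by order — order 1: 1; order 2: 11; order 11: 1.
Total: 13.

13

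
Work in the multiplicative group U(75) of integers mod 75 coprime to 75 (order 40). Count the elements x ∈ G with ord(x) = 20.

16

Enumerating element orders in G gives 16 elements of order 20.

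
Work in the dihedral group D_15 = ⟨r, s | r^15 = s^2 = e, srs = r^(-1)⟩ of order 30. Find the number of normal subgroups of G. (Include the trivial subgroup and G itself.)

5

G has 28 subgroups. Checking conjugation-invariance by order — order 1: 1/1 normal; order 2: 0/15 normal; order 3: 1/1 normal; order 5: 1/1 normal; order 6: 0/5 normal; order 10: 0/3 normal; order 15: 1/1 normal; order 30: 1/1 normal.
Total normal subgroups: 5.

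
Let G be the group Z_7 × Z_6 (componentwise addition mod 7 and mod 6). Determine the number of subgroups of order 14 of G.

1

|G| = 42 and 14 | 42, so subgroups of order 14 are possible by Lagrange.
The subgroups of order 14 are: {(0,0), (0,3), (1,0), (1,3), (2,0), (2,3), (3,0), (3,3), (4,0), (4,3), (5,0), (5,3), (6,0), (6,3)}.
So G has 1 subgroup of order 14.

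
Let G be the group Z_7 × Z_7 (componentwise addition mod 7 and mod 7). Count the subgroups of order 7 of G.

8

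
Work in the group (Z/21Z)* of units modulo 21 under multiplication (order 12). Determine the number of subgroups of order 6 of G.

|G| = 12 and 6 | 12, so subgroups of order 6 are possible by Lagrange.
The subgroups of order 6 are: {1, 4, 10, 13, 16, 19}; {1, 2, 4, 8, 11, 16}; {1, 4, 5, 16, 17, 20}.
So G has 3 subgroups of order 6.

3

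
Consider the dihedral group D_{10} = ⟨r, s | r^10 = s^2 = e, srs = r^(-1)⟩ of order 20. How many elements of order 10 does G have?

4

The elements of order 10 are: r, r^3, r^7, r^9.
That's 4.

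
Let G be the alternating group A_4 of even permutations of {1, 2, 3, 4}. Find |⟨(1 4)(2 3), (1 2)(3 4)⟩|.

|⟨(1 4)(2 3)⟩| = 2 and |⟨(1 2)(3 4)⟩| = 2, so |H| is a multiple of lcm(2, 2) = 2 and divides |G| = 12.
Closing under the operation: H = {e, (1 2)(3 4), (1 3)(2 4), (1 4)(2 3)}, so |H| = 4.

4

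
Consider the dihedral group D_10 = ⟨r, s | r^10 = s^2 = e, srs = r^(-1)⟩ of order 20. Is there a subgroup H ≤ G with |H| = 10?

10 | 20. A subgroup of order 10 is {e, r, r^2, r^3, r^4, r^5, r^6, r^7, r^8, r^9}.

Yes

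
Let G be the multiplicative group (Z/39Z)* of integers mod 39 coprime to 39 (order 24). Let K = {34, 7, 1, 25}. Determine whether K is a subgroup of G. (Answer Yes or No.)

No

34 ∈ K but its inverse 31 ∉ K, so K is not a subgroup.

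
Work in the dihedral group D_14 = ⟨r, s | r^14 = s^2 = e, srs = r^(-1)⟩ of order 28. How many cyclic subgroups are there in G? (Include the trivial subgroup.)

Each element a generates a cyclic subgroup ⟨a⟩; distinct elements may generate the same one (a cyclic group of order d has φ(d) generators).
Cyclic subgroups by order — order 1: 1; order 2: 15; order 7: 1; order 14: 1.
Total: 18.

18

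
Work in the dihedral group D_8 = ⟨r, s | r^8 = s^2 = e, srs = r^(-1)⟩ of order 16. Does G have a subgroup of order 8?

Yes

8 | 16. A subgroup of order 8 is {e, r, r^2, r^3, r^4, r^5, r^6, r^7}.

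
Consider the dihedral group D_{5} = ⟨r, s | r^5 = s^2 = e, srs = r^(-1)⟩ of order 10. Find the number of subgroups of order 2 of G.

5

|G| = 10 and 2 | 10, so subgroups of order 2 are possible by Lagrange.
The subgroups of order 2 are: {e, r^2s}; {e, r^3s}; {e, r^4s}; {e, rs}; … (5 in all).
So G has 5 subgroups of order 2.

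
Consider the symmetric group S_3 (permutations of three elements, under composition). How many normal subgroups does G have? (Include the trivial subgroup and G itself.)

3

G has 6 subgroups. Checking conjugation-invariance by order — order 1: 1/1 normal; order 2: 0/3 normal; order 3: 1/1 normal; order 6: 1/1 normal.
Total normal subgroups: 3.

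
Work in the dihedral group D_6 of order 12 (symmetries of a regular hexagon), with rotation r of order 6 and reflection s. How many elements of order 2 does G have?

7

The elements of order 2 are: r^3, s, rs, r^2s, r^3s, r^4s, r^5s.
That's 7.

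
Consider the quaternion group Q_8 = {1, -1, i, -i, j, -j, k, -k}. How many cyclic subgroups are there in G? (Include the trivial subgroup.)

5

A cyclic subgroup of order d is generated by each of its φ(d) elements of order d, so the cyclic subgroups of order d number (#elements of order d)/φ(d).
Cyclic subgroups by order — order 1: 1; order 2: 1; order 4: 3.
Total: 5.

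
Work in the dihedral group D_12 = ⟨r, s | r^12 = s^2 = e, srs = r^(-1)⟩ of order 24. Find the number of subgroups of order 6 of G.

5

|G| = 24 and 6 | 24, so subgroups of order 6 are possible by Lagrange.
The subgroups of order 6 are: {e, r^2, r^4, r^6, r^8, r^10}; {e, r^4, r^8, r^2s, r^6s, r^10s}; {e, r^4, r^8, r^3s, r^7s, r^11s}; {e, r^4, r^8, s, r^4s, r^8s}; … (5 in all).
So G has 5 subgroups of order 6.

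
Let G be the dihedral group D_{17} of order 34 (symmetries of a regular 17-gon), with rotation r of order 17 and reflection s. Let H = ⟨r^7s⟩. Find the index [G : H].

|⟨r^7s⟩| = 2 and |G| = 34.
By Lagrange, [G : H] = |G|/|H| = 34/2 = 17.

17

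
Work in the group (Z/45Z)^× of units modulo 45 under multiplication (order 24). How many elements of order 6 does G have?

6

The elements of order 6 are: 4, 11, 14, 29, 34, 41.
That's 6.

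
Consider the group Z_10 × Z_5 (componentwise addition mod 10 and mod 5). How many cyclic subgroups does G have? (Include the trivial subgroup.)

Each element a generates a cyclic subgroup ⟨a⟩; distinct elements may generate the same one (a cyclic group of order d has φ(d) generators).
Cyclic subgroups by order — order 1: 1; order 2: 1; order 5: 6; order 10: 6.
Total: 14.

14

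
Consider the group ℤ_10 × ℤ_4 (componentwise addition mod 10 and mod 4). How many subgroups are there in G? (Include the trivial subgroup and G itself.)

16

|G| = 40, so by Lagrange every subgroup order divides 40. Divisors: 1, 2, 4, 5, 8, 10, 20, 40.
Subgroups by order — order 1: 1; order 2: 3; order 4: 3; order 5: 1; order 8: 1; order 10: 3; order 20: 3; order 40: 1.
Total: 1 + 3 + 3 + 1 + 1 + 3 + 3 + 1 = 16.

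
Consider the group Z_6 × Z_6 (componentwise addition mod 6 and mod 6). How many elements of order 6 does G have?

An element (a,b) has order lcm(ord(a), ord(b)); count pairs with lcm equal to 6.
Enumerating gives 24 such elements.

24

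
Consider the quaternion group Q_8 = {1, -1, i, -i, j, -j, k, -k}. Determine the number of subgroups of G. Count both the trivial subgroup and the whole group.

|G| = 8, so by Lagrange every subgroup order divides 8. Divisors: 1, 2, 4, 8.
Subgroups by order — order 1: 1; order 2: 1; order 4: 3; order 8: 1.
Total: 1 + 1 + 3 + 1 = 6.

6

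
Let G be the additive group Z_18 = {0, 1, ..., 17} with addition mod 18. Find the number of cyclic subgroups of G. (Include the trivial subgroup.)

6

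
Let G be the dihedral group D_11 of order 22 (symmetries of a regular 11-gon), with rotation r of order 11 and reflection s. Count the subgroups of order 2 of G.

11

|G| = 22 and 2 | 22, so subgroups of order 2 are possible by Lagrange.
The subgroups of order 2 are: {e, r^10s}; {e, r^2s}; {e, r^3s}; {e, r^4s}; … (11 in all).
So G has 11 subgroups of order 2.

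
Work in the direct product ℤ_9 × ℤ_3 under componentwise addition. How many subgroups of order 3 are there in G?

4

|G| = 27 and 3 | 27, so subgroups of order 3 are possible by Lagrange.
The subgroups of order 3 are: {(0,0), (0,1), (0,2)}; {(0,0), (3,0), (6,0)}; {(0,0), (3,1), (6,2)}; {(0,0), (3,2), (6,1)}.
So G has 4 subgroups of order 3.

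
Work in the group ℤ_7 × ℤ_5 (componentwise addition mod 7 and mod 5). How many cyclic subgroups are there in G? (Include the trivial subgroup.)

Each element a generates a cyclic subgroup ⟨a⟩; distinct elements may generate the same one (a cyclic group of order d has φ(d) generators).
Cyclic subgroups by order — order 1: 1; order 5: 1; order 7: 1; order 35: 1.
Total: 4.

4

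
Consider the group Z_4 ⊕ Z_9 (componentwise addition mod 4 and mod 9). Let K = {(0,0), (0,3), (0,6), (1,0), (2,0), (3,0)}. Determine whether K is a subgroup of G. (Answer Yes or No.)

Closure fails: (0,6) + (1,0) = (1,6) ∉ K. So K is not a subgroup.

No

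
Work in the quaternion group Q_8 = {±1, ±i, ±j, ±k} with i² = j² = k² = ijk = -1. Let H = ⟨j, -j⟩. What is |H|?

4

|⟨j⟩| = 4 and |⟨-j⟩| = 4, so |H| is a multiple of lcm(4, 4) = 4 and divides |G| = 8.
Closing under the operation: H = {1, -1, j, -j}, so |H| = 4.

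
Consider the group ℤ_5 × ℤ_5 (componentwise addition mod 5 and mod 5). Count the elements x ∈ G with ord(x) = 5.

24

An element (a,b) has order lcm(ord(a), ord(b)); count pairs with lcm equal to 5.
Enumerating gives 24 such elements.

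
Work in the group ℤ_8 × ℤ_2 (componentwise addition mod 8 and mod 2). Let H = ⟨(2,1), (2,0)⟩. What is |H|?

|⟨(2,1)⟩| = 4 and |⟨(2,0)⟩| = 4, so |H| is a multiple of lcm(4, 4) = 4 and divides |G| = 16.
Closing under the operation: H = {(0,0), (0,1), (2,0), (2,1), (4,0), (4,1), (6,0), (6,1)}, so |H| = 8.

8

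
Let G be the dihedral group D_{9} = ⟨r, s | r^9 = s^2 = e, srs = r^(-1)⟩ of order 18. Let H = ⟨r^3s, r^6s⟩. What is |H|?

6

|⟨r^3s⟩| = 2 and |⟨r^6s⟩| = 2, so |H| is a multiple of lcm(2, 2) = 2 and divides |G| = 18.
Closing under the operation: H = {e, r^3, r^6, s, r^3s, r^6s}, so |H| = 6.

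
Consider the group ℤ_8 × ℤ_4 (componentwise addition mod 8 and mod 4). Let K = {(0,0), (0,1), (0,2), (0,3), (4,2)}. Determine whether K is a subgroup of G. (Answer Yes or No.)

No

|K| = 5 does not divide |G| = 32, so by Lagrange K is not a subgroup.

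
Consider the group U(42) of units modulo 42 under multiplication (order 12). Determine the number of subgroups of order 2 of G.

|G| = 12 and 2 | 12, so subgroups of order 2 are possible by Lagrange.
The subgroups of order 2 are: {1, 13}; {1, 29}; {1, 41}.
So G has 3 subgroups of order 2.

3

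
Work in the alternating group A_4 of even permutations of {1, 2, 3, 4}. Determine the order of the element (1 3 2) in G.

Computing powers of (1 3 2): the smallest k with ((1 3 2))^k = e is k = 3.

3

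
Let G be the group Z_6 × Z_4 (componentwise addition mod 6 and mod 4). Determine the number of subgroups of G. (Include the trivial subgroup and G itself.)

|G| = 24, so by Lagrange every subgroup order divides 24. Divisors: 1, 2, 3, 4, 6, 8, 12, 24.
Subgroups by order — order 1: 1; order 2: 3; order 3: 1; order 4: 3; order 6: 3; order 8: 1; order 12: 3; order 24: 1.
Total: 1 + 3 + 1 + 3 + 3 + 1 + 3 + 1 = 16.

16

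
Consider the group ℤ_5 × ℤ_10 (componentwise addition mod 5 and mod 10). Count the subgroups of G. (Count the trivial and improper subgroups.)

|G| = 50, so by Lagrange every subgroup order divides 50. Divisors: 1, 2, 5, 10, 25, 50.
Subgroups by order — order 1: 1; order 2: 1; order 5: 6; order 10: 6; order 25: 1; order 50: 1.
Total: 1 + 1 + 6 + 6 + 1 + 1 = 16.

16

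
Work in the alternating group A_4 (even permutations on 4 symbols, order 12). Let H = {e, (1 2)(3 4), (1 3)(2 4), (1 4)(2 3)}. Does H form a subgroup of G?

Yes

|H| = 4 divides |G| = 12, consistent with Lagrange.
H contains the identity, every element's inverse is in H, and H is closed under ∘: it is a subgroup.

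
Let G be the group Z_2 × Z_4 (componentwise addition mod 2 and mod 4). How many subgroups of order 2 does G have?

3

|G| = 8 and 2 | 8, so subgroups of order 2 are possible by Lagrange.
The subgroups of order 2 are: {(0,0), (0,2)}; {(0,0), (1,0)}; {(0,0), (1,2)}.
So G has 3 subgroups of order 2.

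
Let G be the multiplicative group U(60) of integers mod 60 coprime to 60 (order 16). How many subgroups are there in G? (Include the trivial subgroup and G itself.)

27

|G| = 16, so by Lagrange every subgroup order divides 16. Divisors: 1, 2, 4, 8, 16.
Subgroups by order — order 1: 1; order 2: 7; order 4: 11; order 8: 7; order 16: 1.
Total: 1 + 7 + 11 + 7 + 1 = 27.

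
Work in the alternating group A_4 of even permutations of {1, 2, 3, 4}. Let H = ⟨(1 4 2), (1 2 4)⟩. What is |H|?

3

|⟨(1 4 2)⟩| = 3 and |⟨(1 2 4)⟩| = 3, so |H| is a multiple of lcm(3, 3) = 3 and divides |G| = 12.
Closing under the operation: H = {e, (1 2 4), (1 4 2)}, so |H| = 3.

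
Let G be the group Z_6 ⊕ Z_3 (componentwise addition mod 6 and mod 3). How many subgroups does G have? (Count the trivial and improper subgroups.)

12

|G| = 18, so by Lagrange every subgroup order divides 18. Divisors: 1, 2, 3, 6, 9, 18.
Subgroups by order — order 1: 1; order 2: 1; order 3: 4; order 6: 4; order 9: 1; order 18: 1.
Total: 1 + 1 + 4 + 4 + 1 + 1 = 12.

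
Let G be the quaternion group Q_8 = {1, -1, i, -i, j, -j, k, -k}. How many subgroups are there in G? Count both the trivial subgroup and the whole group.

|G| = 8, so by Lagrange every subgroup order divides 8. Divisors: 1, 2, 4, 8.
Subgroups by order — order 1: 1; order 2: 1; order 4: 3; order 8: 1.
Total: 1 + 1 + 3 + 1 = 6.

6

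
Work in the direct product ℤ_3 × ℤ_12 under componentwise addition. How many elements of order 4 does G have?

2

An element (a,b) has order lcm(ord(a), ord(b)); count pairs with lcm equal to 4.
Enumerating gives 2 such elements.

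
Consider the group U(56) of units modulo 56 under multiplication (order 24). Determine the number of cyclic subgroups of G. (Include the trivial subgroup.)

Each element a generates a cyclic subgroup ⟨a⟩; distinct elements may generate the same one (a cyclic group of order d has φ(d) generators).
Cyclic subgroups by order — order 1: 1; order 2: 7; order 3: 1; order 6: 7.
Total: 16.

16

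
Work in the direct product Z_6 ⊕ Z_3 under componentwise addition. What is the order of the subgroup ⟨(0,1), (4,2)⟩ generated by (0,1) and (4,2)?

9

|⟨(0,1)⟩| = 3 and |⟨(4,2)⟩| = 3, so |H| is a multiple of lcm(3, 3) = 3 and divides |G| = 18.
Closing under the operation: H = {(0,0), (0,1), (0,2), (2,0), (2,1), (2,2), (4,0), (4,1), (4,2)}, so |H| = 9.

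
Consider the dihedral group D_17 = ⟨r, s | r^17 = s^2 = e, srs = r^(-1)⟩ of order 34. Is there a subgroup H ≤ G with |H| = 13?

13 does not divide |G| = 34, so by Lagrange no subgroup of order 13 exists.

No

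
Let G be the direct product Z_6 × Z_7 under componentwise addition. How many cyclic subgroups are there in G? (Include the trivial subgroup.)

A cyclic subgroup of order d is generated by each of its φ(d) elements of order d, so the cyclic subgroups of order d number (#elements of order d)/φ(d).
Cyclic subgroups by order — order 1: 1; order 2: 1; order 3: 1; order 6: 1; order 7: 1; order 14: 1; order 21: 1; order 42: 1.
Total: 8.

8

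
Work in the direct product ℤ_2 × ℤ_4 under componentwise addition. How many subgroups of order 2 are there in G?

|G| = 8 and 2 | 8, so subgroups of order 2 are possible by Lagrange.
The subgroups of order 2 are: {(0,0), (0,2)}; {(0,0), (1,0)}; {(0,0), (1,2)}.
So G has 3 subgroups of order 2.

3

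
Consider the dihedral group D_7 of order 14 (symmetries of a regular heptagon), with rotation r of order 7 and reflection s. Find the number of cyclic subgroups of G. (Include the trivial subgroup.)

9

Each element a generates a cyclic subgroup ⟨a⟩; distinct elements may generate the same one (a cyclic group of order d has φ(d) generators).
Cyclic subgroups by order — order 1: 1; order 2: 7; order 7: 1.
Total: 9.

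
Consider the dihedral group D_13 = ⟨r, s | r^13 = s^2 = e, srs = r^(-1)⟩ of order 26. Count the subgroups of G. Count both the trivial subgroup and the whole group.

16

|G| = 26, so by Lagrange every subgroup order divides 26. Divisors: 1, 2, 13, 26.
Subgroups by order — order 1: 1; order 2: 13; order 13: 1; order 26: 1.
Total: 1 + 13 + 1 + 1 = 16.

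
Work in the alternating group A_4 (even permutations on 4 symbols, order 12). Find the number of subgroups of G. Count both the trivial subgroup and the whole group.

|G| = 12, so by Lagrange every subgroup order divides 12. Divisors: 1, 2, 3, 4, 6, 12.
Subgroups by order — order 1: 1; order 2: 3; order 3: 4; order 4: 1; order 6: 0; order 12: 1.
Total: 1 + 3 + 4 + 1 + 0 + 1 = 10.

10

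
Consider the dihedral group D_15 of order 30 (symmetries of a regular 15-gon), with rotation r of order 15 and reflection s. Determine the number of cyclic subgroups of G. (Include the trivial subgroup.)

A cyclic subgroup of order d is generated by each of its φ(d) elements of order d, so the cyclic subgroups of order d number (#elements of order d)/φ(d).
Cyclic subgroups by order — order 1: 1; order 2: 15; order 3: 1; order 5: 1; order 15: 1.
Total: 19.

19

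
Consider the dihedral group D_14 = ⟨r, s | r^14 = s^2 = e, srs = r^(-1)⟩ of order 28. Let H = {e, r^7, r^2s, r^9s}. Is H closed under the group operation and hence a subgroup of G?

Yes

|H| = 4 divides |G| = 28, consistent with Lagrange.
H contains the identity, every element's inverse is in H, and H is closed under ·: it is a subgroup.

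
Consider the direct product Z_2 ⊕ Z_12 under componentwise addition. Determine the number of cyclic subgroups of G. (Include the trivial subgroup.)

Each element a generates a cyclic subgroup ⟨a⟩; distinct elements may generate the same one (a cyclic group of order d has φ(d) generators).
Cyclic subgroups by order — order 1: 1; order 2: 3; order 3: 1; order 4: 2; order 6: 3; order 12: 2.
Total: 12.

12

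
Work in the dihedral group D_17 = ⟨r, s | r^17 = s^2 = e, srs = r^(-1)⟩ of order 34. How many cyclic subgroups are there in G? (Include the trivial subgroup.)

19

Group the elements of G by the cyclic subgroup they generate; each cyclic subgroup of order d accounts for φ(d) elements.
Cyclic subgroups by order — order 1: 1; order 2: 17; order 17: 1.
Total: 19.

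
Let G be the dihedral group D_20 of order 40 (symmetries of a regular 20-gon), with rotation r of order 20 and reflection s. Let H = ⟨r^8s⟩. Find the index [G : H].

|⟨r^8s⟩| = 2 and |G| = 40.
By Lagrange, [G : H] = |G|/|H| = 40/2 = 20.

20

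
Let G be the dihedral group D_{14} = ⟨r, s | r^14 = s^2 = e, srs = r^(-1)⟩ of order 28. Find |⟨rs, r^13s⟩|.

14

|⟨rs⟩| = 2 and |⟨r^13s⟩| = 2, so |H| is a multiple of lcm(2, 2) = 2 and divides |G| = 28.
Closing under the operation: H = {e, r^2, r^4, r^6, r^8, r^10, r^12, rs, r^3s, r^5s, r^7s, r^9s, r^11s, r^13s}, so |H| = 14.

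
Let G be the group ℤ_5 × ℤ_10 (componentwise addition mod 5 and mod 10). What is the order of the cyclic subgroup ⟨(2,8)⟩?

The order of (2,8) in Z_5 × Z_10 is lcm(ord(2) in Z_5, ord(8) in Z_10).
ord(2) = 5 and ord(8) = 5, so |⟨(2,8)⟩| = lcm(5, 5) = 5.

5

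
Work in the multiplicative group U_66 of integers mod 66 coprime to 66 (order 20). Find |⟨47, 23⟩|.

10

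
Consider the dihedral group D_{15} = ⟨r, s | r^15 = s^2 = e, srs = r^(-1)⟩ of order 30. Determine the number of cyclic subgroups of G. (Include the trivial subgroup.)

A cyclic subgroup of order d is generated by each of its φ(d) elements of order d, so the cyclic subgroups of order d number (#elements of order d)/φ(d).
Cyclic subgroups by order — order 1: 1; order 2: 15; order 3: 1; order 5: 1; order 15: 1.
Total: 19.

19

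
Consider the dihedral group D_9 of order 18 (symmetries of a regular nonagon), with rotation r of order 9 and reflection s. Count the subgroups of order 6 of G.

3

|G| = 18 and 6 | 18, so subgroups of order 6 are possible by Lagrange.
The subgroups of order 6 are: {e, r^3, r^6, r^2s, r^5s, r^8s}; {e, r^3, r^6, s, r^3s, r^6s}; {e, r^3, r^6, rs, r^4s, r^7s}.
So G has 3 subgroups of order 6.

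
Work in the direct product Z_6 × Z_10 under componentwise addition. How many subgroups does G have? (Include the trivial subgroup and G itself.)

|G| = 60, so by Lagrange every subgroup order divides 60. Divisors: 1, 2, 3, 4, 5, 6, 10, 12, 15, 20, 30, 60.
Subgroups by order — order 1: 1; order 2: 3; order 3: 1; order 4: 1; order 5: 1; order 6: 3; order 10: 3; order 12: 1; order 15: 1; order 20: 1; order 30: 3; order 60: 1.
Total: 1 + 3 + 1 + 1 + 1 + 3 + 3 + 1 + 1 + 1 + 3 + 1 = 20.

20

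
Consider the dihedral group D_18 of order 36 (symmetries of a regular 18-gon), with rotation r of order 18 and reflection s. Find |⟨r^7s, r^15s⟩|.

|⟨r^7s⟩| = 2 and |⟨r^15s⟩| = 2, so |H| is a multiple of lcm(2, 2) = 2 and divides |G| = 36.
Closing under the operation: H = {e, r^2, r^4, r^6, r^8, r^10, r^12, r^14, r^16, rs, r^3s, r^5s, r^7s, r^9s, r^11s, r^13s, r^15s, r^17s}, so |H| = 18.

18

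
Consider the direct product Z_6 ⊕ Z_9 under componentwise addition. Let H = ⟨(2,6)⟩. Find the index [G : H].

|⟨(2,6)⟩| = 3 and |G| = 54.
By Lagrange, [G : H] = |G|/|H| = 54/3 = 18.

18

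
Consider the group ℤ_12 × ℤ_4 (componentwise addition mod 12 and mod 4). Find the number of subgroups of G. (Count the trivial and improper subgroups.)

|G| = 48, so by Lagrange every subgroup order divides 48. Divisors: 1, 2, 3, 4, 6, 8, 12, 16, 24, 48.
Subgroups by order — order 1: 1; order 2: 3; order 3: 1; order 4: 7; order 6: 3; order 8: 3; order 12: 7; order 16: 1; order 24: 3; order 48: 1.
Total: 1 + 3 + 1 + 7 + 3 + 3 + 7 + 1 + 3 + 1 = 30.

30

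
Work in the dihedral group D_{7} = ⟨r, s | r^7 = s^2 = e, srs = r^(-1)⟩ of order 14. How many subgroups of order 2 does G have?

|G| = 14 and 2 | 14, so subgroups of order 2 are possible by Lagrange.
The subgroups of order 2 are: {e, r^2s}; {e, r^3s}; {e, r^4s}; {e, r^5s}; … (7 in all).
So G has 7 subgroups of order 2.

7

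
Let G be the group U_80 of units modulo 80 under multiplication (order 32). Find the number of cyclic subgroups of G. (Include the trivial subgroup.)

20

Each element a generates a cyclic subgroup ⟨a⟩; distinct elements may generate the same one (a cyclic group of order d has φ(d) generators).
Cyclic subgroups by order — order 1: 1; order 2: 7; order 4: 12.
Total: 20.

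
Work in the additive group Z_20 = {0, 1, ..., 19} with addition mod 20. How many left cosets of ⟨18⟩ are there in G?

2

|⟨18⟩| = 10 and |G| = 20.
By Lagrange, [G : H] = |G|/|H| = 20/10 = 2.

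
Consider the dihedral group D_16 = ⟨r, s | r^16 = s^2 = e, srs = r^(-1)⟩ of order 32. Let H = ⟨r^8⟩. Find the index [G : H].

16

|⟨r^8⟩| = 2 and |G| = 32.
By Lagrange, [G : H] = |G|/|H| = 32/2 = 16.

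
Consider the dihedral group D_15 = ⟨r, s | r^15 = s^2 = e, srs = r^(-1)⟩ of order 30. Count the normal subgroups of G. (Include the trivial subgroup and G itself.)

5

G has 28 subgroups. Checking conjugation-invariance by order — order 1: 1/1 normal; order 2: 0/15 normal; order 3: 1/1 normal; order 5: 1/1 normal; order 6: 0/5 normal; order 10: 0/3 normal; order 15: 1/1 normal; order 30: 1/1 normal.
Total normal subgroups: 5.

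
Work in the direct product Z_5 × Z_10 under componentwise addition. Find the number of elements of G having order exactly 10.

An element (a,b) has order lcm(ord(a), ord(b)); count pairs with lcm equal to 10.
Enumerating gives 24 such elements.

24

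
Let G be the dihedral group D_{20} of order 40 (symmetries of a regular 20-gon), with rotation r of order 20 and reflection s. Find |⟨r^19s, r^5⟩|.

8

|⟨r^19s⟩| = 2 and |⟨r^5⟩| = 4, so |H| is a multiple of lcm(2, 4) = 4 and divides |G| = 40.
Closing under the operation: H = {e, r^5, r^10, r^15, r^4s, r^9s, r^14s, r^19s}, so |H| = 8.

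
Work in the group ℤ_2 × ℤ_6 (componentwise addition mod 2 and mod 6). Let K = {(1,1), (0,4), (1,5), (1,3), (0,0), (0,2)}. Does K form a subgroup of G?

Yes

|K| = 6 divides |G| = 12, consistent with Lagrange.
K contains the identity, every element's inverse is in K, and K is closed under +: it is a subgroup.
In fact K = ⟨(1,5)⟩.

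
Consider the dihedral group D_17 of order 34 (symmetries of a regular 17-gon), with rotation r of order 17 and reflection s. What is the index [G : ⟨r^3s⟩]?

|⟨r^3s⟩| = 2 and |G| = 34.
By Lagrange, [G : H] = |G|/|H| = 34/2 = 17.

17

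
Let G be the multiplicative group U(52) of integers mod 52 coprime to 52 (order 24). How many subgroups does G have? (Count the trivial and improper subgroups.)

16

|G| = 24, so by Lagrange every subgroup order divides 24. Divisors: 1, 2, 3, 4, 6, 8, 12, 24.
Subgroups by order — order 1: 1; order 2: 3; order 3: 1; order 4: 3; order 6: 3; order 8: 1; order 12: 3; order 24: 1.
Total: 1 + 3 + 1 + 3 + 3 + 1 + 3 + 1 = 16.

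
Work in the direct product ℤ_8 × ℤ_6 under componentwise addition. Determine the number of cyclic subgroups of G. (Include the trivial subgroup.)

Each element a generates a cyclic subgroup ⟨a⟩; distinct elements may generate the same one (a cyclic group of order d has φ(d) generators).
Cyclic subgroups by order — order 1: 1; order 2: 3; order 3: 1; order 4: 2; order 6: 3; order 8: 2; order 12: 2; order 24: 2.
Total: 16.

16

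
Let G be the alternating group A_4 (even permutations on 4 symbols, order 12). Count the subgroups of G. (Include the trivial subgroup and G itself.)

|G| = 12, so by Lagrange every subgroup order divides 12. Divisors: 1, 2, 3, 4, 6, 12.
Subgroups by order — order 1: 1; order 2: 3; order 3: 4; order 4: 1; order 6: 0; order 12: 1.
Total: 1 + 3 + 4 + 1 + 0 + 1 = 10.

10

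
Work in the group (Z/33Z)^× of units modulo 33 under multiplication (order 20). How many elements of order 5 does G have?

The elements of order 5 are: 4, 16, 25, 31.
That's 4.

4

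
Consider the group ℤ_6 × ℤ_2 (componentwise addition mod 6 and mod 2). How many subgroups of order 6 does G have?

3

|G| = 12 and 6 | 12, so subgroups of order 6 are possible by Lagrange.
The subgroups of order 6 are: {(0,0), (0,1), (2,0), (2,1), (4,0), (4,1)}; {(0,0), (1,0), (2,0), (3,0), (4,0), (5,0)}; {(0,0), (1,1), (2,0), (3,1), (4,0), (5,1)}.
So G has 3 subgroups of order 6.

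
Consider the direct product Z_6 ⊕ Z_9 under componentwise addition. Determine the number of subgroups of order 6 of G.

4

|G| = 54 and 6 | 54, so subgroups of order 6 are possible by Lagrange.
The subgroups of order 6 are: {(0,0), (0,3), (0,6), (3,0), (3,3), (3,6)}; {(0,0), (1,0), (2,0), (3,0), (4,0), (5,0)}; {(0,0), (1,3), (2,6), (3,0), (4,3), (5,6)}; {(0,0), (1,6), (2,3), (3,0), (4,6), (5,3)}.
So G has 4 subgroups of order 6.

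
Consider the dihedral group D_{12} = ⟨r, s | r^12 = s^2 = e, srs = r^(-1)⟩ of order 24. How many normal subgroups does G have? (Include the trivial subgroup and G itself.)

G has 34 subgroups. Checking conjugation-invariance by order — order 1: 1/1 normal; order 2: 1/13 normal; order 3: 1/1 normal; order 4: 1/7 normal; order 6: 1/5 normal; order 8: 0/3 normal; order 12: 3/3 normal; order 24: 1/1 normal.
Total normal subgroups: 9.

9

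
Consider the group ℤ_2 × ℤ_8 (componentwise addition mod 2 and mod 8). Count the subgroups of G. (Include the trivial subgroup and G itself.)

|G| = 16, so by Lagrange every subgroup order divides 16. Divisors: 1, 2, 4, 8, 16.
Subgroups by order — order 1: 1; order 2: 3; order 4: 3; order 8: 3; order 16: 1.
Total: 1 + 3 + 3 + 3 + 1 = 11.

11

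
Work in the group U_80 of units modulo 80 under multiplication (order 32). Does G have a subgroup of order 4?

Yes

4 | 32. A subgroup of order 4 is {1, 11, 41, 51}.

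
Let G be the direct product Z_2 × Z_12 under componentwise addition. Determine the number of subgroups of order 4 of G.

|G| = 24 and 4 | 24, so subgroups of order 4 are possible by Lagrange.
The subgroups of order 4 are: {(0,0), (0,3), (0,6), (0,9)}; {(0,0), (0,6), (1,0), (1,6)}; {(0,0), (0,6), (1,3), (1,9)}.
So G has 3 subgroups of order 4.

3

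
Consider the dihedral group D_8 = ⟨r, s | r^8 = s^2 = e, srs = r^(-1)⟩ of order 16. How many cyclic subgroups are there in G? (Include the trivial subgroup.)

12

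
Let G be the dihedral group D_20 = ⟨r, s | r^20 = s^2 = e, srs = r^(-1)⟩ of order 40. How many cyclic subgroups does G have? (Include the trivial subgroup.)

A cyclic subgroup of order d is generated by each of its φ(d) elements of order d, so the cyclic subgroups of order d number (#elements of order d)/φ(d).
Cyclic subgroups by order — order 1: 1; order 2: 21; order 4: 1; order 5: 1; order 10: 1; order 20: 1.
Total: 26.

26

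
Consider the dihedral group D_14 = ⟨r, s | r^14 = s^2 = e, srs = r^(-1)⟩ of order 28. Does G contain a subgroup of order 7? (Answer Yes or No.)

7 | 28. A subgroup of order 7 is {e, r^2, r^4, r^6, r^8, r^10, r^12}.

Yes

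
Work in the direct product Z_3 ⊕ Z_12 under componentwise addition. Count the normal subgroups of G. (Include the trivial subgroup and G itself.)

G is abelian, so every subgroup is normal.
G has 18 subgroups in total, hence 18 normal subgroups.

18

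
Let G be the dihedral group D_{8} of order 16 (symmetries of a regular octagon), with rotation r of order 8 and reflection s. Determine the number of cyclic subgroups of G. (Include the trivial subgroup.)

12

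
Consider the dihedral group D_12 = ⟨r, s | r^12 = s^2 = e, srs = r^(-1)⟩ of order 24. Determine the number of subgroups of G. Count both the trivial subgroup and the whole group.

34

|G| = 24, so by Lagrange every subgroup order divides 24. Divisors: 1, 2, 3, 4, 6, 8, 12, 24.
Subgroups by order — order 1: 1; order 2: 13; order 3: 1; order 4: 7; order 6: 5; order 8: 3; order 12: 3; order 24: 1.
Total: 1 + 13 + 1 + 7 + 5 + 3 + 3 + 1 = 34.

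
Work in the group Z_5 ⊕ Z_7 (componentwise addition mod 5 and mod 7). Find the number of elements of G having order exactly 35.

An element (a,b) has order lcm(ord(a), ord(b)); count pairs with lcm equal to 35.
Enumerating gives 24 such elements.

24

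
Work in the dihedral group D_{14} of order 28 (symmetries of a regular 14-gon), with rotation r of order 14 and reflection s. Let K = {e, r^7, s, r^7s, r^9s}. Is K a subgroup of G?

|K| = 5 does not divide |G| = 28, so by Lagrange K is not a subgroup.

No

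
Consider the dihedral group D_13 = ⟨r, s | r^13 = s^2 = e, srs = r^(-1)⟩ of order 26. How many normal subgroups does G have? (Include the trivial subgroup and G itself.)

3

G has 16 subgroups. Checking conjugation-invariance by order — order 1: 1/1 normal; order 2: 0/13 normal; order 13: 1/1 normal; order 26: 1/1 normal.
Total normal subgroups: 3.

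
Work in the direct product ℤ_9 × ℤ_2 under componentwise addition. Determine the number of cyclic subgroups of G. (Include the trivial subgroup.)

A cyclic subgroup of order d is generated by each of its φ(d) elements of order d, so the cyclic subgroups of order d number (#elements of order d)/φ(d).
Cyclic subgroups by order — order 1: 1; order 2: 1; order 3: 1; order 6: 1; order 9: 1; order 18: 1.
Total: 6.

6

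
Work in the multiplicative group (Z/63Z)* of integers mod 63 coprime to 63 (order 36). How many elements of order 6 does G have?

24

Enumerating element orders in G gives 24 elements of order 6.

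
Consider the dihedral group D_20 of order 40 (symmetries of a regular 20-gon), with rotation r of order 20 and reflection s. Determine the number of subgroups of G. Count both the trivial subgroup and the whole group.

|G| = 40, so by Lagrange every subgroup order divides 40. Divisors: 1, 2, 4, 5, 8, 10, 20, 40.
Subgroups by order — order 1: 1; order 2: 21; order 4: 11; order 5: 1; order 8: 5; order 10: 5; order 20: 3; order 40: 1.
Total: 1 + 21 + 11 + 1 + 5 + 5 + 3 + 1 = 48.

48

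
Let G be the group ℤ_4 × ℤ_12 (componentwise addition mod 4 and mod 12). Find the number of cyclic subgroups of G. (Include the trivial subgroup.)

20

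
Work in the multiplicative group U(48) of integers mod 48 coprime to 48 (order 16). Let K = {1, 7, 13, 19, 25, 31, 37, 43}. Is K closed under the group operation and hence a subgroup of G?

Yes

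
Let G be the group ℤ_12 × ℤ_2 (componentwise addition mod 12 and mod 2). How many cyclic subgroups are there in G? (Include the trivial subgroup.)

12

A cyclic subgroup of order d is generated by each of its φ(d) elements of order d, so the cyclic subgroups of order d number (#elements of order d)/φ(d).
Cyclic subgroups by order — order 1: 1; order 2: 3; order 3: 1; order 4: 2; order 6: 3; order 12: 2.
Total: 12.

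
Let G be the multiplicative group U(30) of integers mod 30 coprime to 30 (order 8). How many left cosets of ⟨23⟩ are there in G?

|⟨23⟩| = 4 and |G| = 8.
By Lagrange, [G : H] = |G|/|H| = 8/4 = 2.

2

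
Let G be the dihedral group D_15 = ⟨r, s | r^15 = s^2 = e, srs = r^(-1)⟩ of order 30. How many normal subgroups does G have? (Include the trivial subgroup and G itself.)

G has 28 subgroups. Checking conjugation-invariance by order — order 1: 1/1 normal; order 2: 0/15 normal; order 3: 1/1 normal; order 5: 1/1 normal; order 6: 0/5 normal; order 10: 0/3 normal; order 15: 1/1 normal; order 30: 1/1 normal.
Total normal subgroups: 5.

5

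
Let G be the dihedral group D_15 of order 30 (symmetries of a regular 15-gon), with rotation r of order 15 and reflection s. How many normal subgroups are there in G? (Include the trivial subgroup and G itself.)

5

G has 28 subgroups. Checking conjugation-invariance by order — order 1: 1/1 normal; order 2: 0/15 normal; order 3: 1/1 normal; order 5: 1/1 normal; order 6: 0/5 normal; order 10: 0/3 normal; order 15: 1/1 normal; order 30: 1/1 normal.
Total normal subgroups: 5.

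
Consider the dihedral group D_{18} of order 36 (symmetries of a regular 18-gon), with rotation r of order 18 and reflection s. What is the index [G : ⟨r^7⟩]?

|⟨r^7⟩| = 18 and |G| = 36.
By Lagrange, [G : H] = |G|/|H| = 36/18 = 2.

2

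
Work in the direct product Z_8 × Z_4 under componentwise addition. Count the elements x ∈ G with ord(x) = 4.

An element (a,b) has order lcm(ord(a), ord(b)); count pairs with lcm equal to 4.
Enumerating gives 12 such elements.

12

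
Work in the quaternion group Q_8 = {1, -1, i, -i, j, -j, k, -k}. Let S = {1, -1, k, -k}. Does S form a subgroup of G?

Yes

|S| = 4 divides |G| = 8, consistent with Lagrange.
S contains the identity, every element's inverse is in S, and S is closed under ·: it is a subgroup.
In fact S = ⟨-k⟩.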